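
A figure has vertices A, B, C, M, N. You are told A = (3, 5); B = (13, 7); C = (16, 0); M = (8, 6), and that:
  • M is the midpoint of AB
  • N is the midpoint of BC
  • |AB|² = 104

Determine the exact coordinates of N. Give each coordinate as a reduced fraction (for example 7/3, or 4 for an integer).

N = (29/2, 7/2)

1. N_x = 29/2  [2·N = B+C = (13, 7)+(16, 0)]
2. N_y = 7/2  [2·N = B+C = (13, 7)+(16, 0)]
   so N = (29/2, 7/2)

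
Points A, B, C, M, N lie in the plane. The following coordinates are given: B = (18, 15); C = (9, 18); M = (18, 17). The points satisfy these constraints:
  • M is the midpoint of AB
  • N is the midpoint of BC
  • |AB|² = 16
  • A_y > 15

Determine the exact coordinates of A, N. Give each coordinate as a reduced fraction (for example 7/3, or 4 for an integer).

A = (18, 19)
N = (27/2, 33/2)

1. A_x = 18  [A = 2·M−B = 2·(18, 17)−(18, 15)]
2. A_y = 19  [A = 2·M−B = 2·(18, 17)−(18, 15)]
   so A = (18, 19)
3. N_x = 27/2  [2·N = B+C = (18, 15)+(9, 18)]
4. N_y = 33/2  [2·N = B+C = (18, 15)+(9, 18)]
   so N = (27/2, 33/2)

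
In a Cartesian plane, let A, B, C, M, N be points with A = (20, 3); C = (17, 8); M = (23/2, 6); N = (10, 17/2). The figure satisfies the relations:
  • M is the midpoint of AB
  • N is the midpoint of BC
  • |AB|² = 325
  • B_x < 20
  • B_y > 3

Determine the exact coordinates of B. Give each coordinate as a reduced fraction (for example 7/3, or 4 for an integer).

B = (3, 9)

1. B_x = 3  [B = 2·M−A = 2·(23/2, 6)−(20, 3)]
2. B_y = 9  [B = 2·M−A = 2·(23/2, 6)−(20, 3)]
   so B = (3, 9)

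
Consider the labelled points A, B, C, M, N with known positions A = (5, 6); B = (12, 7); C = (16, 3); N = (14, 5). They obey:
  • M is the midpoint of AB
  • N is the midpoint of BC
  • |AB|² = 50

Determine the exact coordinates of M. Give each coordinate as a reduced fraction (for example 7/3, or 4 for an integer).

1. M_x = 17/2  [2·M = A+B = (5, 6)+(12, 7)]
2. M_y = 13/2  [2·M = A+B = (5, 6)+(12, 7)]
   so M = (17/2, 13/2)

M = (17/2, 13/2)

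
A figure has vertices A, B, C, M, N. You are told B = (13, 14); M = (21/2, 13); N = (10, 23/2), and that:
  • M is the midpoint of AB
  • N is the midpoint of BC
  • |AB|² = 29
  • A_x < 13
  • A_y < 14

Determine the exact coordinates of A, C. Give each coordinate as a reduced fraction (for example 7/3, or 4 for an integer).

A = (8, 12)
C = (7, 9)

1. A_x = 8  [A = 2·M−B = 2·(21/2, 13)−(13, 14)]
2. A_y = 12  [A = 2·M−B = 2·(21/2, 13)−(13, 14)]
   so A = (8, 12)
3. C_x = 7  [C = 2·N−B = 2·(10, 23/2)−(13, 14)]
4. C_y = 9  [C = 2·N−B = 2·(10, 23/2)−(13, 14)]
   so C = (7, 9)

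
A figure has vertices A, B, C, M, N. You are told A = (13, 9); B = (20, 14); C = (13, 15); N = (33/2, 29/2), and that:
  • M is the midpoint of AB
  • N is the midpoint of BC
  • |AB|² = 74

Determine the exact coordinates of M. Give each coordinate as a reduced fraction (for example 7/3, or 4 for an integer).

M = (33/2, 23/2)

1. M_x = 33/2  [2·M = A+B = (13, 9)+(20, 14)]
2. M_y = 23/2  [2·M = A+B = (13, 9)+(20, 14)]
   so M = (33/2, 23/2)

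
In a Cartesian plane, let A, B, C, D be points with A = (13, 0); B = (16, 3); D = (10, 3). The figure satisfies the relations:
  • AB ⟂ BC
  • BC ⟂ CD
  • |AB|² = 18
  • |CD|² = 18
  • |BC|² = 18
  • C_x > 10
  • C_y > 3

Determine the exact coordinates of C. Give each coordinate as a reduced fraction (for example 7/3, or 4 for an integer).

1. C_x = 13  [[AB ⟂ BC ⇒ 3x+3y-57=0] ∩ [|C−(10, 3)|²=18]]
2. C_y = 6  [[AB ⟂ BC ⇒ 3x+3y-57=0] ∩ [|C−(10, 3)|²=18]]
   so C = (13, 6)

C = (13, 6)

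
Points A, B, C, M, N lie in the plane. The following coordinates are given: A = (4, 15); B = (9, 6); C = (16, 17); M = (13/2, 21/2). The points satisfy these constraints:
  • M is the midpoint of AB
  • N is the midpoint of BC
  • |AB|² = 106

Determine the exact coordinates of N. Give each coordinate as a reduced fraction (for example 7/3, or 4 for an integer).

N = (25/2, 23/2)

1. N_x = 25/2  [2·N = B+C = (9, 6)+(16, 17)]
2. N_y = 23/2  [2·N = B+C = (9, 6)+(16, 17)]
   so N = (25/2, 23/2)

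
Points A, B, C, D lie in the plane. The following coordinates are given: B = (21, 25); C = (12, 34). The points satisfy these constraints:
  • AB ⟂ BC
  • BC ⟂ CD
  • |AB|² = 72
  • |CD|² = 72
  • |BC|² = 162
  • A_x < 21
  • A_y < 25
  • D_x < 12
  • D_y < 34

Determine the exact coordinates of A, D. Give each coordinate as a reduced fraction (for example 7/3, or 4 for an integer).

A = (15, 19)
D = (6, 28)

1. A_x = 15  [[AB ⟂ BC ⇒ 9x-9y+36=0] ∩ [|A−(21, 25)|²=72]]
2. A_y = 19  [[AB ⟂ BC ⇒ 9x-9y+36=0] ∩ [|A−(21, 25)|²=72]]
   so A = (15, 19)
3. D_x = 6  [[BC ⟂ CD ⇒ -9x+9y-198=0] ∩ [|D−(12, 34)|²=72]]
4. D_y = 28  [[BC ⟂ CD ⇒ -9x+9y-198=0] ∩ [|D−(12, 34)|²=72]]
   so D = (6, 28)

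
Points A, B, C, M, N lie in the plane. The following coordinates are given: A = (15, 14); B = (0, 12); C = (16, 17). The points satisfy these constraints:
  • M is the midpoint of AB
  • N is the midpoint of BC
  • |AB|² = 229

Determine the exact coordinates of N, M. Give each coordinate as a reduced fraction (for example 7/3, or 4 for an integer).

1. M_x = 15/2  [2·M = A+B = (15, 14)+(0, 12)]
2. M_y = 13  [2·M = A+B = (15, 14)+(0, 12)]
   so M = (15/2, 13)
3. N_x = 8  [2·N = B+C = (0, 12)+(16, 17)]
4. N_y = 29/2  [2·N = B+C = (0, 12)+(16, 17)]
   so N = (8, 29/2)

N = (8, 29/2)
M = (15/2, 13)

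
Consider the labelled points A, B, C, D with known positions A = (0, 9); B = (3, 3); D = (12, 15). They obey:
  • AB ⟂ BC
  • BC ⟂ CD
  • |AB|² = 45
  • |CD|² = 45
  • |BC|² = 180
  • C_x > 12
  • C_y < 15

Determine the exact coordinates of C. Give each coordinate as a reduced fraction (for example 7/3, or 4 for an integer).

C = (15, 9)

1. C_x = 15  [[AB ⟂ BC ⇒ 3x-6y+9=0] ∩ [|C−(12, 15)|²=45]]
2. C_y = 9  [[AB ⟂ BC ⇒ 3x-6y+9=0] ∩ [|C−(12, 15)|²=45]]
   so C = (15, 9)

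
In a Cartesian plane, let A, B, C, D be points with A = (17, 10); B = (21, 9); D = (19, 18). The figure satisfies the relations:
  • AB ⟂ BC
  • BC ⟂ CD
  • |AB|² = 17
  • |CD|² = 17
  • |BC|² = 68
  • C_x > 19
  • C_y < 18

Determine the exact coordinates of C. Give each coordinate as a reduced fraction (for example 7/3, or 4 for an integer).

C = (23, 17)

1. C_x = 23  [[AB ⟂ BC ⇒ 4x-1y-75=0] ∩ [|C−(19, 18)|²=17]]
2. C_y = 17  [[AB ⟂ BC ⇒ 4x-1y-75=0] ∩ [|C−(19, 18)|²=17]]
   so C = (23, 17)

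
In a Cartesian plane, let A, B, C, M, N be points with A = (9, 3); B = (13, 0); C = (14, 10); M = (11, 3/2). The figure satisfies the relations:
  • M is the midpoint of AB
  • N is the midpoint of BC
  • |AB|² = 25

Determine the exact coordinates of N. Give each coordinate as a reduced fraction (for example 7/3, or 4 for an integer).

N = (27/2, 5)

1. N_x = 27/2  [2·N = B+C = (13, 0)+(14, 10)]
2. N_y = 5  [2·N = B+C = (13, 0)+(14, 10)]
   so N = (27/2, 5)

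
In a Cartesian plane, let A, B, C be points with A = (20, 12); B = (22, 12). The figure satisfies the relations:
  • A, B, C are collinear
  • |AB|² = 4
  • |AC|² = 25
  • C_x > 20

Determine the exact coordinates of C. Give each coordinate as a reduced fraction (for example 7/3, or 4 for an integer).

C = (25, 12)

1. C_x = 25  [[A, B, C are collinear ⇒ 2y-24=0] ∩ [|C−(20, 12)|²=25]]
2. C_y = 12  [[A, B, C are collinear ⇒ 2y-24=0] ∩ [|C−(20, 12)|²=25]]
   so C = (25, 12)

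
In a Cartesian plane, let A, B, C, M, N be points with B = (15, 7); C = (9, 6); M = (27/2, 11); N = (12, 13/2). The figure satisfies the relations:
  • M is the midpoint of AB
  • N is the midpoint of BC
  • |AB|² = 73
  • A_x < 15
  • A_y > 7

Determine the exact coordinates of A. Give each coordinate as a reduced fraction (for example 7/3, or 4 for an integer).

A = (12, 15)

1. A_x = 12  [A = 2·M−B = 2·(27/2, 11)−(15, 7)]
2. A_y = 15  [A = 2·M−B = 2·(27/2, 11)−(15, 7)]
   so A = (12, 15)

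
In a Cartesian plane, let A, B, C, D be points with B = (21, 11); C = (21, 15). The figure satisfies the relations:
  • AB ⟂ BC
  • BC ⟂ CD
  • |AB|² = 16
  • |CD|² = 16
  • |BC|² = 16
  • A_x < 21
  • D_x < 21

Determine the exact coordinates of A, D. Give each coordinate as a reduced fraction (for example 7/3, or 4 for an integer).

A = (17, 11)
D = (17, 15)

1. A_x = 17  [[AB ⟂ BC ⇒ -4y+44=0] ∩ [|A−(21, 11)|²=16]]
2. A_y = 11  [[AB ⟂ BC ⇒ -4y+44=0] ∩ [|A−(21, 11)|²=16]]
   so A = (17, 11)
3. D_x = 17  [[BC ⟂ CD ⇒ 4y-60=0] ∩ [|D−(21, 15)|²=16]]
4. D_y = 15  [[BC ⟂ CD ⇒ 4y-60=0] ∩ [|D−(21, 15)|²=16]]
   so D = (17, 15)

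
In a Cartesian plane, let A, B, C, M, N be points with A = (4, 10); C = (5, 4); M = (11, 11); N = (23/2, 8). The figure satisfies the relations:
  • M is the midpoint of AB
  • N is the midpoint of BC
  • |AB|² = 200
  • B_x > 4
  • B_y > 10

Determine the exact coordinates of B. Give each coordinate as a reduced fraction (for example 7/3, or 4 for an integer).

B = (18, 12)

1. B_x = 18  [B = 2·M−A = 2·(11, 11)−(4, 10)]
2. B_y = 12  [B = 2·M−A = 2·(11, 11)−(4, 10)]
   so B = (18, 12)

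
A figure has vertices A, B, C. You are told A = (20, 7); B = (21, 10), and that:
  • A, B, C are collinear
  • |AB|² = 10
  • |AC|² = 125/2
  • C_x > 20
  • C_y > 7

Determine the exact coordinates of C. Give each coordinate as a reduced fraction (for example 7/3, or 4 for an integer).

C = (45/2, 29/2)

1. C_x = 45/2  [[A, B, C are collinear ⇒ -3x+1y+53=0] ∩ [|C−(20, 7)|²=125/2]]
2. C_y = 29/2  [[A, B, C are collinear ⇒ -3x+1y+53=0] ∩ [|C−(20, 7)|²=125/2]]
   so C = (45/2, 29/2)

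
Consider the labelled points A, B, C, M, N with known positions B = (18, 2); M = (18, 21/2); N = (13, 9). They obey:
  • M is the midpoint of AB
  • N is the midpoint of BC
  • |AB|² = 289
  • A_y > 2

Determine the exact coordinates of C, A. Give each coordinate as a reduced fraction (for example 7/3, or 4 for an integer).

1. A_x = 18  [A = 2·M−B = 2·(18, 21/2)−(18, 2)]
2. A_y = 19  [A = 2·M−B = 2·(18, 21/2)−(18, 2)]
   so A = (18, 19)
3. C_x = 8  [C = 2·N−B = 2·(13, 9)−(18, 2)]
4. C_y = 16  [C = 2·N−B = 2·(13, 9)−(18, 2)]
   so C = (8, 16)

C = (8, 16)
A = (18, 19)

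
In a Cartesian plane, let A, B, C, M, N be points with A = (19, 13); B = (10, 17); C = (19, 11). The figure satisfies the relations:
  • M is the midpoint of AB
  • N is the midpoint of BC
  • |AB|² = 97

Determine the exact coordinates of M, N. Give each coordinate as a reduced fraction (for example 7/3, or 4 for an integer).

1. M_x = 29/2  [2·M = A+B = (19, 13)+(10, 17)]
2. M_y = 15  [2·M = A+B = (19, 13)+(10, 17)]
   so M = (29/2, 15)
3. N_x = 29/2  [2·N = B+C = (10, 17)+(19, 11)]
4. N_y = 14  [2·N = B+C = (10, 17)+(19, 11)]
   so N = (29/2, 14)

M = (29/2, 15)
N = (29/2, 14)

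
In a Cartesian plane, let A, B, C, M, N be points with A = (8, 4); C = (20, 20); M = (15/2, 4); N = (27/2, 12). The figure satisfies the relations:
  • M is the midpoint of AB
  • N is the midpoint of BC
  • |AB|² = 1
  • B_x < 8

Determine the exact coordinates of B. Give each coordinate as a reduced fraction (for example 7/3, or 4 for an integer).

1. B_x = 7  [B = 2·M−A = 2·(15/2, 4)−(8, 4)]
2. B_y = 4  [B = 2·M−A = 2·(15/2, 4)−(8, 4)]
   so B = (7, 4)

B = (7, 4)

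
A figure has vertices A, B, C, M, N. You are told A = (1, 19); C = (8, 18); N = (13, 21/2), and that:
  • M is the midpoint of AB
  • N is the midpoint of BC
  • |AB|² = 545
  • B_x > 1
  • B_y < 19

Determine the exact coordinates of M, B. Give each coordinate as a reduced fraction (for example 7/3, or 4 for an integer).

M = (19/2, 11)
B = (18, 3)

1. B_x = 18  [B = 2·N−C = 2·(13, 21/2)−(8, 18)]
2. B_y = 3  [B = 2·N−C = 2·(13, 21/2)−(8, 18)]
   so B = (18, 3)
3. M_x = 19/2  [2·M = A+B = (1, 19)+(18, 3)]
4. M_y = 11  [2·M = A+B = (1, 19)+(18, 3)]
   so M = (19/2, 11)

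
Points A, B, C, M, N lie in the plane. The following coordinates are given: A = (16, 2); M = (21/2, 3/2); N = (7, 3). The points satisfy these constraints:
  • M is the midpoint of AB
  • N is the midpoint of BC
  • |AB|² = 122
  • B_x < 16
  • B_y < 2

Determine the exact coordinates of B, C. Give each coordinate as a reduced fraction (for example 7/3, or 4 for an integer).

1. B_x = 5  [B = 2·M−A = 2·(21/2, 3/2)−(16, 2)]
2. B_y = 1  [B = 2·M−A = 2·(21/2, 3/2)−(16, 2)]
   so B = (5, 1)
3. C_x = 9  [C = 2·N−B = 2·(7, 3)−(5, 1)]
4. C_y = 5  [C = 2·N−B = 2·(7, 3)−(5, 1)]
   so C = (9, 5)

B = (5, 1)
C = (9, 5)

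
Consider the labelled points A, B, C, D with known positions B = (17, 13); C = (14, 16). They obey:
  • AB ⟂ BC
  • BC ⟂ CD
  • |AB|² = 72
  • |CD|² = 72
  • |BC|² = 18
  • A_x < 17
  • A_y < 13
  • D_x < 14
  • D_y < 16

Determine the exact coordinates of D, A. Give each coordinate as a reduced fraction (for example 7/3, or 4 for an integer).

D = (8, 10)
A = (11, 7)

1. D_x = 8  [[BC ⟂ CD ⇒ -3x+3y-6=0] ∩ [|D−(14, 16)|²=72]]
2. D_y = 10  [[BC ⟂ CD ⇒ -3x+3y-6=0] ∩ [|D−(14, 16)|²=72]]
   so D = (8, 10)
3. A_x = 11  [[AB ⟂ BC ⇒ 3x-3y-12=0] ∩ [|A−(17, 13)|²=72]]
4. A_y = 7  [[AB ⟂ BC ⇒ 3x-3y-12=0] ∩ [|A−(17, 13)|²=72]]
   so A = (11, 7)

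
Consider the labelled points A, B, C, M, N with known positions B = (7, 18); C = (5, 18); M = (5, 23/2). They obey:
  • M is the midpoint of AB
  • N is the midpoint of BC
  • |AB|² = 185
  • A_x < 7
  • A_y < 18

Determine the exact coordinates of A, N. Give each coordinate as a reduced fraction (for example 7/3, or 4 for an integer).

1. A_x = 3  [A = 2·M−B = 2·(5, 23/2)−(7, 18)]
2. A_y = 5  [A = 2·M−B = 2·(5, 23/2)−(7, 18)]
   so A = (3, 5)
3. N_x = 6  [2·N = B+C = (7, 18)+(5, 18)]
4. N_y = 18  [2·N = B+C = (7, 18)+(5, 18)]
   so N = (6, 18)

A = (3, 5)
N = (6, 18)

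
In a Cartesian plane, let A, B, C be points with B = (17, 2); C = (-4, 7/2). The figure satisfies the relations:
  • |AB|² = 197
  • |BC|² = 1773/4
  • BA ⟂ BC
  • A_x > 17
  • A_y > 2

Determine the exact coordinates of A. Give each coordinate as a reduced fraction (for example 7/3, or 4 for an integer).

1. A_x = 18  [[BA ⟂ BC ⇒ -21x+3/2y+354=0] ∩ [|A−(17, 2)|²=197]]
2. A_y = 16  [[BA ⟂ BC ⇒ -21x+3/2y+354=0] ∩ [|A−(17, 2)|²=197]]
   so A = (18, 16)

A = (18, 16)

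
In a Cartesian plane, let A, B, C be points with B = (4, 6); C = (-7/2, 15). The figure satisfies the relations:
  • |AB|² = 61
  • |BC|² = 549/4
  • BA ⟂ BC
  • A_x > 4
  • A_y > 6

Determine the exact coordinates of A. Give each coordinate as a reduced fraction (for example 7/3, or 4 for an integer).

A = (10, 11)

1. A_x = 10  [[BA ⟂ BC ⇒ -15/2x+9y-24=0] ∩ [|A−(4, 6)|²=61]]
2. A_y = 11  [[BA ⟂ BC ⇒ -15/2x+9y-24=0] ∩ [|A−(4, 6)|²=61]]
   so A = (10, 11)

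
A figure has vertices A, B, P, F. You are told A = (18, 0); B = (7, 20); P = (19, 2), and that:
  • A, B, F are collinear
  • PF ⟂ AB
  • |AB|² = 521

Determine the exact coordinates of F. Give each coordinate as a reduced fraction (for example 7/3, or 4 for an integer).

1. F_x = 9059/521  [[A, B, F are collinear ⇒ -20x-11y+360=0] ∩ [PF ⟂ AB ⇒ -11x+20y+169=0]]
2. F_y = 580/521  [[A, B, F are collinear ⇒ -20x-11y+360=0] ∩ [PF ⟂ AB ⇒ -11x+20y+169=0]]
   so F = (9059/521, 580/521)

F = (9059/521, 580/521)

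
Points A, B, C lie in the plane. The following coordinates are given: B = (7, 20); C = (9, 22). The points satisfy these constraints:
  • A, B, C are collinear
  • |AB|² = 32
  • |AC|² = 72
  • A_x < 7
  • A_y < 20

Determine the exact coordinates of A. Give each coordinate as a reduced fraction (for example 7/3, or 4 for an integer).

1. A_x = 3  [[A, B, C are collinear ⇒ -2x+2y-26=0] ∩ [|A−(7, 20)|²=32]]
2. A_y = 16  [[A, B, C are collinear ⇒ -2x+2y-26=0] ∩ [|A−(7, 20)|²=32]]
   so A = (3, 16)

A = (3, 16)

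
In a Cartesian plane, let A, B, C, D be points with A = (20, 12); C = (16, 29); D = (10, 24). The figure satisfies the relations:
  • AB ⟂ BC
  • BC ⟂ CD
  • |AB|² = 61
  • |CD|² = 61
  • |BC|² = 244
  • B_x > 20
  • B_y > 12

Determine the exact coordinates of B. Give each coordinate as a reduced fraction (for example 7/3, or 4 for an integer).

B = (26, 17)

1. B_x = 26  [[BC ⟂ CD ⇒ 6x+5y-241=0] ∩ [|B−(20, 12)|²=61]]
2. B_y = 17  [[BC ⟂ CD ⇒ 6x+5y-241=0] ∩ [|B−(20, 12)|²=61]]
   so B = (26, 17)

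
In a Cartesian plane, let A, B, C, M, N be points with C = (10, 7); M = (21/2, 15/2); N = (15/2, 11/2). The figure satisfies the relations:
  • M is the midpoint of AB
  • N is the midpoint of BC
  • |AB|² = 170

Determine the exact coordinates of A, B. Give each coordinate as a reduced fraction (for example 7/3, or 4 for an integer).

1. B_x = 5  [B = 2·N−C = 2·(15/2, 11/2)−(10, 7)]
2. B_y = 4  [B = 2·N−C = 2·(15/2, 11/2)−(10, 7)]
   so B = (5, 4)
3. A_x = 16  [A = 2·M−B = 2·(21/2, 15/2)−(5, 4)]
4. A_y = 11  [A = 2·M−B = 2·(21/2, 15/2)−(5, 4)]
   so A = (16, 11)

A = (16, 11)
B = (5, 4)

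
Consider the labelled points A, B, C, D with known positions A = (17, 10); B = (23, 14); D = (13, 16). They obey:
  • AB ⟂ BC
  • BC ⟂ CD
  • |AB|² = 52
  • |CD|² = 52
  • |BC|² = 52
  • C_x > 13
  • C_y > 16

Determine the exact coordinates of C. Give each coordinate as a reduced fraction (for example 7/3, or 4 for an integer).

C = (19, 20)

1. C_x = 19  [[AB ⟂ BC ⇒ 6x+4y-194=0] ∩ [|C−(13, 16)|²=52]]
2. C_y = 20  [[AB ⟂ BC ⇒ 6x+4y-194=0] ∩ [|C−(13, 16)|²=52]]
   so C = (19, 20)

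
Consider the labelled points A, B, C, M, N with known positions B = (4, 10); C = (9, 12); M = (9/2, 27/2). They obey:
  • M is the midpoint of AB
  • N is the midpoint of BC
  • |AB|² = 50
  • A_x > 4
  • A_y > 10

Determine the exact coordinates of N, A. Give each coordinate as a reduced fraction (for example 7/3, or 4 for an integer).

1. A_x = 5  [A = 2·M−B = 2·(9/2, 27/2)−(4, 10)]
2. A_y = 17  [A = 2·M−B = 2·(9/2, 27/2)−(4, 10)]
   so A = (5, 17)
3. N_x = 13/2  [2·N = B+C = (4, 10)+(9, 12)]
4. N_y = 11  [2·N = B+C = (4, 10)+(9, 12)]
   so N = (13/2, 11)

N = (13/2, 11)
A = (5, 17)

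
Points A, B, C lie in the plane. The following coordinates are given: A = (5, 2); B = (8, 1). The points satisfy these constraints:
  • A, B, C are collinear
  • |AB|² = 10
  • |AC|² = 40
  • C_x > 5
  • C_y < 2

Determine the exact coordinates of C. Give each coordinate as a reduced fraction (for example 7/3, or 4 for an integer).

C = (11, 0)

1. C_x = 11  [[A, B, C are collinear ⇒ 1x+3y-11=0] ∩ [|C−(5, 2)|²=40]]
2. C_y = 0  [[A, B, C are collinear ⇒ 1x+3y-11=0] ∩ [|C−(5, 2)|²=40]]
   so C = (11, 0)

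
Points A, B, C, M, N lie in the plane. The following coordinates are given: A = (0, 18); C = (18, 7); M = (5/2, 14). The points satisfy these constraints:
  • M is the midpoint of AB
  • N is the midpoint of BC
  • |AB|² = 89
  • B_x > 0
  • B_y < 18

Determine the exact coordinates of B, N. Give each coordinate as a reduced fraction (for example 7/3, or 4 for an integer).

1. B_x = 5  [B = 2·M−A = 2·(5/2, 14)−(0, 18)]
2. B_y = 10  [B = 2·M−A = 2·(5/2, 14)−(0, 18)]
   so B = (5, 10)
3. N_x = 23/2  [2·N = B+C = (5, 10)+(18, 7)]
4. N_y = 17/2  [2·N = B+C = (5, 10)+(18, 7)]
   so N = (23/2, 17/2)

B = (5, 10)
N = (23/2, 17/2)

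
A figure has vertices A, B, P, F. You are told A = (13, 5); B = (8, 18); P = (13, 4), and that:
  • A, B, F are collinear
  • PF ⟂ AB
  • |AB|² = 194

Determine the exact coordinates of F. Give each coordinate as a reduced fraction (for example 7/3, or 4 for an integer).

1. F_x = 2587/194  [[A, B, F are collinear ⇒ -13x-5y+194=0] ∩ [PF ⟂ AB ⇒ -5x+13y+13=0]]
2. F_y = 801/194  [[A, B, F are collinear ⇒ -13x-5y+194=0] ∩ [PF ⟂ AB ⇒ -5x+13y+13=0]]
   so F = (2587/194, 801/194)

F = (2587/194, 801/194)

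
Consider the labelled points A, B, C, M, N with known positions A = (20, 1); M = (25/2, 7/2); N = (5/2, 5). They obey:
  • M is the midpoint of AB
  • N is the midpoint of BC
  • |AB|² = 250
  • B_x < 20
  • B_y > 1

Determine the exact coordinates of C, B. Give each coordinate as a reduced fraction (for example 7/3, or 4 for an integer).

C = (0, 4)
B = (5, 6)

1. B_x = 5  [B = 2·M−A = 2·(25/2, 7/2)−(20, 1)]
2. B_y = 6  [B = 2·M−A = 2·(25/2, 7/2)−(20, 1)]
   so B = (5, 6)
3. C_x = 0  [C = 2·N−B = 2·(5/2, 5)−(5, 6)]
4. C_y = 4  [C = 2·N−B = 2·(5/2, 5)−(5, 6)]
   so C = (0, 4)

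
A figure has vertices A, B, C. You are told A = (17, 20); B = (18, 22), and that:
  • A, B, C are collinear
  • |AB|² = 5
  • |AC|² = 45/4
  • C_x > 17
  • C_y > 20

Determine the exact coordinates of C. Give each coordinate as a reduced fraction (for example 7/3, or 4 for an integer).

1. C_x = 37/2  [[A, B, C are collinear ⇒ -2x+1y+14=0] ∩ [|C−(17, 20)|²=45/4]]
2. C_y = 23  [[A, B, C are collinear ⇒ -2x+1y+14=0] ∩ [|C−(17, 20)|²=45/4]]
   so C = (37/2, 23)

C = (37/2, 23)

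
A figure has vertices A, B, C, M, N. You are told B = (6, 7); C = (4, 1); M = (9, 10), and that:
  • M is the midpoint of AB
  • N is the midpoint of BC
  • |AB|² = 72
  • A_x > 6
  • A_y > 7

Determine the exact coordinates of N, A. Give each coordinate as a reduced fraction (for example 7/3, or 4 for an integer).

N = (5, 4)
A = (12, 13)

1. A_x = 12  [A = 2·M−B = 2·(9, 10)−(6, 7)]
2. A_y = 13  [A = 2·M−B = 2·(9, 10)−(6, 7)]
   so A = (12, 13)
3. N_x = 5  [2·N = B+C = (6, 7)+(4, 1)]
4. N_y = 4  [2·N = B+C = (6, 7)+(4, 1)]
   so N = (5, 4)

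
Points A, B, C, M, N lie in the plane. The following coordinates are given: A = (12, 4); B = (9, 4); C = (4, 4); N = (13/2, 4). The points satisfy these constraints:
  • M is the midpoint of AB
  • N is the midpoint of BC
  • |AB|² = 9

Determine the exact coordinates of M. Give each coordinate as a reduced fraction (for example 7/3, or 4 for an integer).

M = (21/2, 4)

1. M_x = 21/2  [2·M = A+B = (12, 4)+(9, 4)]
2. M_y = 4  [2·M = A+B = (12, 4)+(9, 4)]
   so M = (21/2, 4)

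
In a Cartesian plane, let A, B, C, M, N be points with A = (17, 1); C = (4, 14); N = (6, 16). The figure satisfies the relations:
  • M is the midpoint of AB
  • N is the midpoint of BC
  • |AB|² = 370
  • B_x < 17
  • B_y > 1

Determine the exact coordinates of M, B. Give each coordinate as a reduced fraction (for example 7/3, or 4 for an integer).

M = (25/2, 19/2)
B = (8, 18)

1. B_x = 8  [B = 2·N−C = 2·(6, 16)−(4, 14)]
2. B_y = 18  [B = 2·N−C = 2·(6, 16)−(4, 14)]
   so B = (8, 18)
3. M_x = 25/2  [2·M = A+B = (17, 1)+(8, 18)]
4. M_y = 19/2  [2·M = A+B = (17, 1)+(8, 18)]
   so M = (25/2, 19/2)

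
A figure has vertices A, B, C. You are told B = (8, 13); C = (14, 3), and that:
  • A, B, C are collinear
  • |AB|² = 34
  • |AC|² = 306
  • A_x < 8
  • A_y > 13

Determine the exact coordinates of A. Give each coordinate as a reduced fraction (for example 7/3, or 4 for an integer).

A = (5, 18)

1. A_x = 5  [[A, B, C are collinear ⇒ 10x+6y-158=0] ∩ [|A−(8, 13)|²=34]]
2. A_y = 18  [[A, B, C are collinear ⇒ 10x+6y-158=0] ∩ [|A−(8, 13)|²=34]]
   so A = (5, 18)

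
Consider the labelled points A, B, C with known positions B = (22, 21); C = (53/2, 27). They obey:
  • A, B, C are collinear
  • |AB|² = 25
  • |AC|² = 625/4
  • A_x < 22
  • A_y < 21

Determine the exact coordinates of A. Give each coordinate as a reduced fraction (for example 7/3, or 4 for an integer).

A = (19, 17)

1. A_x = 19  [[A, B, C are collinear ⇒ -6x+9/2y+75/2=0] ∩ [|A−(22, 21)|²=25]]
2. A_y = 17  [[A, B, C are collinear ⇒ -6x+9/2y+75/2=0] ∩ [|A−(22, 21)|²=25]]
   so A = (19, 17)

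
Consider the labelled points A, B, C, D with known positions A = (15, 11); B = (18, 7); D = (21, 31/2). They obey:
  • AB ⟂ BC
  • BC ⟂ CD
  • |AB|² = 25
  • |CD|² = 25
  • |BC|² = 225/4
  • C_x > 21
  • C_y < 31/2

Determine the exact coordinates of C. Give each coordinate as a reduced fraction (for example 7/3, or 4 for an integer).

C = (24, 23/2)

1. C_x = 24  [[AB ⟂ BC ⇒ 3x-4y-26=0] ∩ [|C−(21, 31/2)|²=25]]
2. C_y = 23/2  [[AB ⟂ BC ⇒ 3x-4y-26=0] ∩ [|C−(21, 31/2)|²=25]]
   so C = (24, 23/2)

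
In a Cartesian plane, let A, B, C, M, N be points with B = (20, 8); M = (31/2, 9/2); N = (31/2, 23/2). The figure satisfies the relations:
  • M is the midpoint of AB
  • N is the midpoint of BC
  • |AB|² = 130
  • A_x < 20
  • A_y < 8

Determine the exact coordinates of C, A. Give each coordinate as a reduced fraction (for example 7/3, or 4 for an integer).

C = (11, 15)
A = (11, 1)

1. A_x = 11  [A = 2·M−B = 2·(31/2, 9/2)−(20, 8)]
2. A_y = 1  [A = 2·M−B = 2·(31/2, 9/2)−(20, 8)]
   so A = (11, 1)
3. C_x = 11  [C = 2·N−B = 2·(31/2, 23/2)−(20, 8)]
4. C_y = 15  [C = 2·N−B = 2·(31/2, 23/2)−(20, 8)]
   so C = (11, 15)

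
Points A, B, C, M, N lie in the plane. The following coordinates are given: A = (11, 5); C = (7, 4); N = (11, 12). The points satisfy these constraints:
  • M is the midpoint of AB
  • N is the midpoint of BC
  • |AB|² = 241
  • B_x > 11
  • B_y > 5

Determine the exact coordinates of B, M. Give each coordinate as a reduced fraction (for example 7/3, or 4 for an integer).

1. B_x = 15  [B = 2·N−C = 2·(11, 12)−(7, 4)]
2. B_y = 20  [B = 2·N−C = 2·(11, 12)−(7, 4)]
   so B = (15, 20)
3. M_x = 13  [2·M = A+B = (11, 5)+(15, 20)]
4. M_y = 25/2  [2·M = A+B = (11, 5)+(15, 20)]
   so M = (13, 25/2)

B = (15, 20)
M = (13, 25/2)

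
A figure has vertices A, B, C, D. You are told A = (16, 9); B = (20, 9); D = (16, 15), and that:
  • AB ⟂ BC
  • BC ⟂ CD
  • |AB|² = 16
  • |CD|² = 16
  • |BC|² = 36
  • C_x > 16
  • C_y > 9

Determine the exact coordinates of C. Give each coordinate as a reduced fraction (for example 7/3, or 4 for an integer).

C = (20, 15)

1. C_x = 20  [[AB ⟂ BC ⇒ 4x-80=0] ∩ [|C−(16, 15)|²=16]]
2. C_y = 15  [[AB ⟂ BC ⇒ 4x-80=0] ∩ [|C−(16, 15)|²=16]]
   so C = (20, 15)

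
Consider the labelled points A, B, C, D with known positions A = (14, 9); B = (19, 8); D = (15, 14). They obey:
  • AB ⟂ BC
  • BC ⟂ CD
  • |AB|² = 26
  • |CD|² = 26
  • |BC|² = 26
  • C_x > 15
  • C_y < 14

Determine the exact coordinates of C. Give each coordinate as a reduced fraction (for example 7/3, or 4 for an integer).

C = (20, 13)

1. C_x = 20  [[AB ⟂ BC ⇒ 5x-1y-87=0] ∩ [|C−(15, 14)|²=26]]
2. C_y = 13  [[AB ⟂ BC ⇒ 5x-1y-87=0] ∩ [|C−(15, 14)|²=26]]
   so C = (20, 13)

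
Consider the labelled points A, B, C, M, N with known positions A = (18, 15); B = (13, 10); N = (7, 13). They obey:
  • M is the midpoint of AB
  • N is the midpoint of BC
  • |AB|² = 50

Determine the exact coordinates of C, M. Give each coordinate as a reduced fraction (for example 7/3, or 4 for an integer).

C = (1, 16)
M = (31/2, 25/2)

1. M_x = 31/2  [2·M = A+B = (18, 15)+(13, 10)]
2. M_y = 25/2  [2·M = A+B = (18, 15)+(13, 10)]
   so M = (31/2, 25/2)
3. C_x = 1  [C = 2·N−B = 2·(7, 13)−(13, 10)]
4. C_y = 16  [C = 2·N−B = 2·(7, 13)−(13, 10)]
   so C = (1, 16)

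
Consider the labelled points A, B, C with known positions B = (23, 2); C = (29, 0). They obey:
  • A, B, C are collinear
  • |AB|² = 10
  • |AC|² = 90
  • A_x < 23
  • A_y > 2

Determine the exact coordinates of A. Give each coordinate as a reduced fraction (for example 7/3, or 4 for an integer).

A = (20, 3)

1. A_x = 20  [[A, B, C are collinear ⇒ 2x+6y-58=0] ∩ [|A−(23, 2)|²=10]]
2. A_y = 3  [[A, B, C are collinear ⇒ 2x+6y-58=0] ∩ [|A−(23, 2)|²=10]]
   so A = (20, 3)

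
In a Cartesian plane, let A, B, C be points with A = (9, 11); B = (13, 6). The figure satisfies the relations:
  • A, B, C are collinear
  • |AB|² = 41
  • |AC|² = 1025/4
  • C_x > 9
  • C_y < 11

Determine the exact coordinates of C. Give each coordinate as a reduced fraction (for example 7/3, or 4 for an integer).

C = (19, -3/2)

1. C_x = 19  [[A, B, C are collinear ⇒ 5x+4y-89=0] ∩ [|C−(9, 11)|²=1025/4]]
2. C_y = -3/2  [[A, B, C are collinear ⇒ 5x+4y-89=0] ∩ [|C−(9, 11)|²=1025/4]]
   so C = (19, -3/2)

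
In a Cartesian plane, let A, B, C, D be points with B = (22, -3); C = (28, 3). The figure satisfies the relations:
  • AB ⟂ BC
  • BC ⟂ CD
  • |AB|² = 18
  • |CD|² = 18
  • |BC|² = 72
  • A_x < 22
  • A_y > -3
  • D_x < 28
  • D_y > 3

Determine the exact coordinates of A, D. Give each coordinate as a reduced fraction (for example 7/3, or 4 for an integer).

A = (19, 0)
D = (25, 6)

1. A_x = 19  [[AB ⟂ BC ⇒ -6x-6y+114=0] ∩ [|A−(22, -3)|²=18]]
2. A_y = 0  [[AB ⟂ BC ⇒ -6x-6y+114=0] ∩ [|A−(22, -3)|²=18]]
   so A = (19, 0)
3. D_x = 25  [[BC ⟂ CD ⇒ 6x+6y-186=0] ∩ [|D−(28, 3)|²=18]]
4. D_y = 6  [[BC ⟂ CD ⇒ 6x+6y-186=0] ∩ [|D−(28, 3)|²=18]]
   so D = (25, 6)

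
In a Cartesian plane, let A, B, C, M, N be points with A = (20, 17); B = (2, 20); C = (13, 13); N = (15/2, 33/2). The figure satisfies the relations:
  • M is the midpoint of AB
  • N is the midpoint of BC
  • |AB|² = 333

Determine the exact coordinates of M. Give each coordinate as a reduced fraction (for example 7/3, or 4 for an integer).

1. M_x = 11  [2·M = A+B = (20, 17)+(2, 20)]
2. M_y = 37/2  [2·M = A+B = (20, 17)+(2, 20)]
   so M = (11, 37/2)

M = (11, 37/2)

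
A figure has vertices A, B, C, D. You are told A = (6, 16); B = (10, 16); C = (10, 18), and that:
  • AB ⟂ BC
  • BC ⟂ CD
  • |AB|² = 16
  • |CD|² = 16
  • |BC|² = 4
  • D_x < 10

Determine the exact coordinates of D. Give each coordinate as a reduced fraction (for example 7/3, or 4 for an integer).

D = (6, 18)

1. D_x = 6  [[BC ⟂ CD ⇒ 2y-36=0] ∩ [|D−(10, 18)|²=16]]
2. D_y = 18  [[BC ⟂ CD ⇒ 2y-36=0] ∩ [|D−(10, 18)|²=16]]
   so D = (6, 18)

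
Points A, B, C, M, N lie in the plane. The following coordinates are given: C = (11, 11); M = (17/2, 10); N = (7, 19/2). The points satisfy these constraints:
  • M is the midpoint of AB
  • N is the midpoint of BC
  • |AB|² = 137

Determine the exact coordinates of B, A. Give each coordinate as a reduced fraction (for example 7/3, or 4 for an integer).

B = (3, 8)
A = (14, 12)

1. B_x = 3  [B = 2·N−C = 2·(7, 19/2)−(11, 11)]
2. B_y = 8  [B = 2·N−C = 2·(7, 19/2)−(11, 11)]
   so B = (3, 8)
3. A_x = 14  [A = 2·M−B = 2·(17/2, 10)−(3, 8)]
4. A_y = 12  [A = 2·M−B = 2·(17/2, 10)−(3, 8)]
   so A = (14, 12)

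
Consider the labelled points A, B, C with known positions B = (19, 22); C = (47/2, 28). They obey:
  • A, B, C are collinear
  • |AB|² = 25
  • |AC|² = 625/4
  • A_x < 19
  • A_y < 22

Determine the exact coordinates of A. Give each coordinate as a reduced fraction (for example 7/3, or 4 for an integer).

A = (16, 18)

1. A_x = 16  [[A, B, C are collinear ⇒ -6x+9/2y+15=0] ∩ [|A−(19, 22)|²=25]]
2. A_y = 18  [[A, B, C are collinear ⇒ -6x+9/2y+15=0] ∩ [|A−(19, 22)|²=25]]
   so A = (16, 18)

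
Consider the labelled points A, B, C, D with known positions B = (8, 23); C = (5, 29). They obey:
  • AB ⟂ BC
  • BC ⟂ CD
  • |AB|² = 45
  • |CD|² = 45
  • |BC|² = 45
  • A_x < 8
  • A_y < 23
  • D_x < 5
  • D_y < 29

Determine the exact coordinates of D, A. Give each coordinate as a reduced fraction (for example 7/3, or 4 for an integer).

D = (-1, 26)
A = (2, 20)

1. D_x = -1  [[BC ⟂ CD ⇒ -3x+6y-159=0] ∩ [|D−(5, 29)|²=45]]
2. D_y = 26  [[BC ⟂ CD ⇒ -3x+6y-159=0] ∩ [|D−(5, 29)|²=45]]
   so D = (-1, 26)
3. A_x = 2  [[AB ⟂ BC ⇒ 3x-6y+114=0] ∩ [|A−(8, 23)|²=45]]
4. A_y = 20  [[AB ⟂ BC ⇒ 3x-6y+114=0] ∩ [|A−(8, 23)|²=45]]
   so A = (2, 20)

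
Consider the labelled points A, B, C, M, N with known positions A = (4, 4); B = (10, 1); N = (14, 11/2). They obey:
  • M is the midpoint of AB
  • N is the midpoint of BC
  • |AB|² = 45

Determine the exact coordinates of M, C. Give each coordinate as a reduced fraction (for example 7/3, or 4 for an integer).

1. M_x = 7  [2·M = A+B = (4, 4)+(10, 1)]
2. M_y = 5/2  [2·M = A+B = (4, 4)+(10, 1)]
   so M = (7, 5/2)
3. C_x = 18  [C = 2·N−B = 2·(14, 11/2)−(10, 1)]
4. C_y = 10  [C = 2·N−B = 2·(14, 11/2)−(10, 1)]
   so C = (18, 10)

M = (7, 5/2)
C = (18, 10)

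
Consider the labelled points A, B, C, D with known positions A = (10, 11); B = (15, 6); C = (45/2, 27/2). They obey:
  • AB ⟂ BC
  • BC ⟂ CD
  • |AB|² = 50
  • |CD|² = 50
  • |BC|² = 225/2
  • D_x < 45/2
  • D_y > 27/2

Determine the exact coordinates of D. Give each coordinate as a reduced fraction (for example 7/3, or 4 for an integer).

D = (35/2, 37/2)

1. D_x = 35/2  [[BC ⟂ CD ⇒ 15/2x+15/2y-270=0] ∩ [|D−(45/2, 27/2)|²=50]]
2. D_y = 37/2  [[BC ⟂ CD ⇒ 15/2x+15/2y-270=0] ∩ [|D−(45/2, 27/2)|²=50]]
   so D = (35/2, 37/2)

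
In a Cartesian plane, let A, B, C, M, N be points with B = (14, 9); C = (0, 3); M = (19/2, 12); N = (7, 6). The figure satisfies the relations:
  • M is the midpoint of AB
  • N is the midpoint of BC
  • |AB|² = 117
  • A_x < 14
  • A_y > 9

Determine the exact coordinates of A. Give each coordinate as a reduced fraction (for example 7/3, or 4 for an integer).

A = (5, 15)

1. A_x = 5  [A = 2·M−B = 2·(19/2, 12)−(14, 9)]
2. A_y = 15  [A = 2·M−B = 2·(19/2, 12)−(14, 9)]
   so A = (5, 15)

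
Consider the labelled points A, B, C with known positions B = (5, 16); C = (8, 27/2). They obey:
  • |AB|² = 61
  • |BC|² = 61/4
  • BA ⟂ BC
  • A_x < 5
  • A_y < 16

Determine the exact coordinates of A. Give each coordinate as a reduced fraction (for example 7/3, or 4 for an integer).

A = (0, 10)

1. A_x = 0  [[BA ⟂ BC ⇒ 3x-5/2y+25=0] ∩ [|A−(5, 16)|²=61]]
2. A_y = 10  [[BA ⟂ BC ⇒ 3x-5/2y+25=0] ∩ [|A−(5, 16)|²=61]]
   so A = (0, 10)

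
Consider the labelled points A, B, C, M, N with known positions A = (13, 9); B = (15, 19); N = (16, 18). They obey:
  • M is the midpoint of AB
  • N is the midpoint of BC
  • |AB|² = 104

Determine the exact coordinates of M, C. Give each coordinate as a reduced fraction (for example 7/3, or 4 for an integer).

M = (14, 14)
C = (17, 17)

1. M_x = 14  [2·M = A+B = (13, 9)+(15, 19)]
2. M_y = 14  [2·M = A+B = (13, 9)+(15, 19)]
   so M = (14, 14)
3. C_x = 17  [C = 2·N−B = 2·(16, 18)−(15, 19)]
4. C_y = 17  [C = 2·N−B = 2·(16, 18)−(15, 19)]
   so C = (17, 17)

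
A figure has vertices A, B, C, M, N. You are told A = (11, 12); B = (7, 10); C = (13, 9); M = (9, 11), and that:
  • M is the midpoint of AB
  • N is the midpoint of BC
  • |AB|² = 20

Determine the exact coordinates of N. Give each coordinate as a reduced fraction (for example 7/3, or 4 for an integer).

1. N_x = 10  [2·N = B+C = (7, 10)+(13, 9)]
2. N_y = 19/2  [2·N = B+C = (7, 10)+(13, 9)]
   so N = (10, 19/2)

N = (10, 19/2)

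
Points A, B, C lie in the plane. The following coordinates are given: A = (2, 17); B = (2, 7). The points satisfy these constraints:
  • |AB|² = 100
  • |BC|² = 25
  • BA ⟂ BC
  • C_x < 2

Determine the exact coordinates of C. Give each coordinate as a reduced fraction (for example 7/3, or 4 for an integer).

1. C_x = -3  [[BA ⟂ BC ⇒ 10y-70=0] ∩ [|C−(2, 7)|²=25]]
2. C_y = 7  [[BA ⟂ BC ⇒ 10y-70=0] ∩ [|C−(2, 7)|²=25]]
   so C = (-3, 7)

C = (-3, 7)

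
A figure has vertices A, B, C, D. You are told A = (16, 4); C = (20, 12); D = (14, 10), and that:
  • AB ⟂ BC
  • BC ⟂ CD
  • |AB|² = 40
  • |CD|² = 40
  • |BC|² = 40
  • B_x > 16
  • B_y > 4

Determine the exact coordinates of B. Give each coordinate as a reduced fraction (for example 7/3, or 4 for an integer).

1. B_x = 22  [[BC ⟂ CD ⇒ 6x+2y-144=0] ∩ [|B−(16, 4)|²=40]]
2. B_y = 6  [[BC ⟂ CD ⇒ 6x+2y-144=0] ∩ [|B−(16, 4)|²=40]]
   so B = (22, 6)

B = (22, 6)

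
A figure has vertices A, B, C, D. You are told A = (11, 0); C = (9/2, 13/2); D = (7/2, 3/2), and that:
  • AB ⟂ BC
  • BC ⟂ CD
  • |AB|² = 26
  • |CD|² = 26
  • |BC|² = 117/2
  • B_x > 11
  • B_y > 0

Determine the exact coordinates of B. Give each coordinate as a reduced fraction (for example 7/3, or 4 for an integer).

B = (12, 5)

1. B_x = 12  [[BC ⟂ CD ⇒ 1x+5y-37=0] ∩ [|B−(11, 0)|²=26]]
2. B_y = 5  [[BC ⟂ CD ⇒ 1x+5y-37=0] ∩ [|B−(11, 0)|²=26]]
   so B = (12, 5)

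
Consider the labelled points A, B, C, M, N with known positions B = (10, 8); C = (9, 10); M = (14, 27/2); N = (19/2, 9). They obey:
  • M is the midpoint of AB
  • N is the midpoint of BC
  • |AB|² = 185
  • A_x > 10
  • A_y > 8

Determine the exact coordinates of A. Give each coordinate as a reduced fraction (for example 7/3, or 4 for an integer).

A = (18, 19)

1. A_x = 18  [A = 2·M−B = 2·(14, 27/2)−(10, 8)]
2. A_y = 19  [A = 2·M−B = 2·(14, 27/2)−(10, 8)]
   so A = (18, 19)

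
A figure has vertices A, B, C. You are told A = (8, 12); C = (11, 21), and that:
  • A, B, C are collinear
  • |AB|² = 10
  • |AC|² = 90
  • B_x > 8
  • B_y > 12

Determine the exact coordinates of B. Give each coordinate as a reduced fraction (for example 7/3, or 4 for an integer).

B = (9, 15)

1. B_x = 9  [[A, B, C are collinear ⇒ 9x-3y-36=0] ∩ [|B−(8, 12)|²=10]]
2. B_y = 15  [[A, B, C are collinear ⇒ 9x-3y-36=0] ∩ [|B−(8, 12)|²=10]]
   so B = (9, 15)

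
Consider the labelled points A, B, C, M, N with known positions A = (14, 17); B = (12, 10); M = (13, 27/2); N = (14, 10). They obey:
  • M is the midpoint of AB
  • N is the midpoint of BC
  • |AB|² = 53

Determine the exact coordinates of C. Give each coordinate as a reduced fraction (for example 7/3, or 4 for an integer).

1. C_x = 16  [C = 2·N−B = 2·(14, 10)−(12, 10)]
2. C_y = 10  [C = 2·N−B = 2·(14, 10)−(12, 10)]
   so C = (16, 10)

C = (16, 10)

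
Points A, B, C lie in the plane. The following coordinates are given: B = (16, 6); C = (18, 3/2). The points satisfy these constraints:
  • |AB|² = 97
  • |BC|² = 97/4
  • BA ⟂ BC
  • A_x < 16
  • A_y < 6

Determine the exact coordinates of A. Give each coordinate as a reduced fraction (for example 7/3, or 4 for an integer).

1. A_x = 7  [[BA ⟂ BC ⇒ 2x-9/2y-5=0] ∩ [|A−(16, 6)|²=97]]
2. A_y = 2  [[BA ⟂ BC ⇒ 2x-9/2y-5=0] ∩ [|A−(16, 6)|²=97]]
   so A = (7, 2)

A = (7, 2)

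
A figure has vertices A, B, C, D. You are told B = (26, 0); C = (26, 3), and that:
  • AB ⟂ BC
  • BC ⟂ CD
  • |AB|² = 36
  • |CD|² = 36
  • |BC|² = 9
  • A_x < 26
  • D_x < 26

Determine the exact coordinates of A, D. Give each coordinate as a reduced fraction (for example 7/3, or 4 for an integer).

A = (20, 0)
D = (20, 3)

1. A_x = 20  [[AB ⟂ BC ⇒ -3y=0] ∩ [|A−(26, 0)|²=36]]
2. A_y = 0  [[AB ⟂ BC ⇒ -3y=0] ∩ [|A−(26, 0)|²=36]]
   so A = (20, 0)
3. D_x = 20  [[BC ⟂ CD ⇒ 3y-9=0] ∩ [|D−(26, 3)|²=36]]
4. D_y = 3  [[BC ⟂ CD ⇒ 3y-9=0] ∩ [|D−(26, 3)|²=36]]
   so D = (20, 3)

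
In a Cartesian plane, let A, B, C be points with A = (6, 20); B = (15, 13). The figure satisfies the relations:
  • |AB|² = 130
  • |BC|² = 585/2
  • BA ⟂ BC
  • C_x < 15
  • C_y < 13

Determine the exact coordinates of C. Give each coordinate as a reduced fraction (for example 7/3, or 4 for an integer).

1. C_x = 9/2  [[BA ⟂ BC ⇒ -9x+7y+44=0] ∩ [|C−(15, 13)|²=585/2]]
2. C_y = -1/2  [[BA ⟂ BC ⇒ -9x+7y+44=0] ∩ [|C−(15, 13)|²=585/2]]
   so C = (9/2, -1/2)

C = (9/2, -1/2)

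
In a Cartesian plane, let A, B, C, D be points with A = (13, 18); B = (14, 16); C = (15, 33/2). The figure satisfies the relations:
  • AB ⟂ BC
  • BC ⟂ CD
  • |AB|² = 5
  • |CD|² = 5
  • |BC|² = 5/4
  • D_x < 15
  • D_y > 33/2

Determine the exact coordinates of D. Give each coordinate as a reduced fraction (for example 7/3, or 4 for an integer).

1. D_x = 14  [[BC ⟂ CD ⇒ 1x+1/2y-93/4=0] ∩ [|D−(15, 33/2)|²=5]]
2. D_y = 37/2  [[BC ⟂ CD ⇒ 1x+1/2y-93/4=0] ∩ [|D−(15, 33/2)|²=5]]
   so D = (14, 37/2)

D = (14, 37/2)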